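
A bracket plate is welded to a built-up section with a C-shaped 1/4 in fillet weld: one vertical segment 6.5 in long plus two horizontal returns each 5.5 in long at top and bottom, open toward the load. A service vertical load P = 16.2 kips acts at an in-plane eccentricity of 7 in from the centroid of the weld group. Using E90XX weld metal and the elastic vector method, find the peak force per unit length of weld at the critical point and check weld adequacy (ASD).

f_max ≈ 3.61 kip/in; adequate

E90XX → F_EXX = 90 ksi.
Total weld length L_w = 17.5 in. Treat welds as unit-width lines.
Centroid: x̄ = 2×5.5×2.75 / 17.5 = 1.729 in from the vertical weld.
Polar moment about centroid: J = I_x + I_y = [6.5³/12 + 2×5.5×3.25²] + [6.5×1.729² + 2(5.5³/12 + 5.5×1.021²)] = 197.7 in³.
Direct shear f_v = P/L_w = 16.2 / 17.5 = 0.9257 kip/in (vertical).
Torsion M = P·e = 16.2 × 7 = 113.4 kip·in.
Critical point at (x, y) = (3.771, 3.25) from centroid. f_tx = M·y/J = 1.864 kip/in; f_ty = M·x/J = 2.163 kip/in.
Resultant f_max = √[f_tx² + (f_v + f_ty)²] = √[1.864² + (0.9257 + 2.163)²] = 3.608 kip/in.
Capacity per unit length: r_n/Ω = (1/2.0) × 0.6 × 90 × (0.707 × 0.25) = 4.772 kip/in.
3.608 ≤ 4.772 → adequate.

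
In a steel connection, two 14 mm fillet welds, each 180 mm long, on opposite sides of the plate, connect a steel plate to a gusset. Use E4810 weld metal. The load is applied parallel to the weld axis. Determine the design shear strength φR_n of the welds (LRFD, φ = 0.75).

E48XX → F_EXX = 480 MPa.
Effective throat t_e = 0.707 × 14 = 9.898 mm.
Total length L = 360 mm; A_we = 9.898 × 360 = 3563 mm².
F_nw = 0.6 F_EXX = 0.6 × 480 = 288 MPa.
φR_n = 0.75 × 288 × 3563 × 10⁻³ = 769.7 kN.

φR_n ≈ 770 kN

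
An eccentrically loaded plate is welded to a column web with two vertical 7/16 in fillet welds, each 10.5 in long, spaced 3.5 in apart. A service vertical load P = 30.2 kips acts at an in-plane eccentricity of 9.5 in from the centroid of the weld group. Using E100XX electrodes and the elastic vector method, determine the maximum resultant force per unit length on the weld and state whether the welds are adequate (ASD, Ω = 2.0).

E100XX → F_EXX = 100 ksi.
Total weld length L_w = 21 in. Treat welds as unit-width lines.
Polar moment about centroid: J = 2[d³/12 + d(b/2)²] = 2[10.5³/12 + 10.5×1.75²] = 257.2 in³.
Direct shear f_v = P/L_w = 30.2 / 21 = 1.438 kip/in (vertical).
Torsion M = P·e = 30.2 × 9.5 = 286.9 kip·in.
Critical point at (x, y) = (1.75, 5.25) from centroid. f_tx = M·y/J = 5.855 kip/in; f_ty = M·x/J = 1.952 kip/in.
Resultant f_max = √[f_tx² + (f_v + f_ty)²] = √[5.855² + (1.438 + 1.952)²] = 6.766 kip/in.
Capacity per unit length: r_n/Ω = (1/2.0) × 0.6 × 100 × (0.707 × 0.4375) = 9.279 kip/in.
6.766 ≤ 9.279 → adequate.

f_max ≈ 6.77 kip/in; adequate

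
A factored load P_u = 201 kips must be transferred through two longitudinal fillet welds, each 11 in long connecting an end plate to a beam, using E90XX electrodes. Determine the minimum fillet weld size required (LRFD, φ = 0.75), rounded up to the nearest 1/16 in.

E90XX → F_EXX = 90 ksi.
Total weld length L = 22 in.
Required throat t_e = P_u / (φ × 0.6 F_EXX × L) = 201 / (0.75 × 0.6 × 90 × 22) = 0.2256 in.
Required leg w = t_e / 0.707 = 0.3191 in → use 3/8 in.

w = 3/8 in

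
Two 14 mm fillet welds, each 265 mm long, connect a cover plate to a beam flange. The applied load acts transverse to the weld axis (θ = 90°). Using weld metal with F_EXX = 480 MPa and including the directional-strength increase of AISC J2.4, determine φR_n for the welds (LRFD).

φR_n ≈ 1700 kN

t_e = 0.707 × 14 = 9.898 mm; A_we = 9.898 × 530 = 5246 mm².
Directional factor: 1.0 + 0.5 sin^1.5(90°) = 1.5.
F_nw = 0.6 × 480 × 1.5 = 432 MPa.
φR_n = 0.75 × 432 × 5246 × 10⁻³ = 1700 kN.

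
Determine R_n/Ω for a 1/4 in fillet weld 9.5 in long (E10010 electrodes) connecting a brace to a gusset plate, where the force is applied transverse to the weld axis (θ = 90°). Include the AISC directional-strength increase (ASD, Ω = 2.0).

R_n/Ω ≈ 75.6 kip

E100XX → F_EXX = 100 ksi.
t_e = 0.707 × 0.25 = 0.1767 in; A_we = 0.1767 × 9.5 = 1.679 in².
Directional factor: 1.0 + 0.5 sin^1.5(90°) = 1.5.
F_nw = 0.6 × 100 × 1.5 = 90 ksi.
R_n/Ω = (90 × 1.679) / 2.0 = 75.56 kip.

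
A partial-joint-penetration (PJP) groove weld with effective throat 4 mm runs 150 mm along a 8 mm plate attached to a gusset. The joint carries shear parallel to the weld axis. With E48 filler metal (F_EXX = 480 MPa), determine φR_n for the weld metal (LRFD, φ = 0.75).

φR_n ≈ 130 kN

Effective throat (given) t_e = 4 mm.
A_we = 4 × 150 = 600 mm².
F_nw = 0.6 F_EXX = 288 MPa.
φR_n = 0.75 × 288 × 600 × 10⁻³ = 129.6 kN.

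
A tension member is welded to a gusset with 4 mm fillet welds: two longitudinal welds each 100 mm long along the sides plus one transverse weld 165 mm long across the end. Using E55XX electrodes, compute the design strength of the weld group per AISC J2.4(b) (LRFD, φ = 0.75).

φR_n ≈ 292 kN

E55XX → F_EXX = 550 MPa.
t_e = 0.707 × 4 = 2.828 mm.
R_nwl = 0.6 × 550 × 2.828 × 200 × 10⁻³ = 186.6 kN (longitudinal, 2 welds).
R_nwt = 0.6 × 550 × 2.828 × 165 × 10⁻³ = 154 kN (transverse, base value).
(i) R_nwl + R_nwt = 340.6 kN; (ii) 0.85 R_nwl + 1.5 R_nwt = 389.6 kN.
R_n = max = 389.6 kN [governs: (ii)]; φR_n = 292.2 kN.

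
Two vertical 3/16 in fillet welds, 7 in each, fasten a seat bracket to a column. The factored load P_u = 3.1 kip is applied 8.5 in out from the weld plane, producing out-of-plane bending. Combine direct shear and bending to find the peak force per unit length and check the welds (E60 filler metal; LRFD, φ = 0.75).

E60XX → F_EXX = 60 ksi.
L_w = 2 × 7 = 14 in; section modulus (unit throat) S = 2 × L²/6 = 16.33 in².
Direct shear f_v = P/L_w = 3.1/14 = 0.2214 kip/in.
Moment M = P × e = 3.1 × 8.5 = 26.35 kip·in; bending f_b = M/S = 1.613 kip/in.
f_max = √(f_v² + f_b²) = √(0.2214² + 1.613²) = 1.628 kip/in.
φr_n = 0.75 × 0.6 × 60 × (0.707 × 0.1875) = 3.579 kip/in → adequate.

f_max ≈ 1.63 kip/in; adequate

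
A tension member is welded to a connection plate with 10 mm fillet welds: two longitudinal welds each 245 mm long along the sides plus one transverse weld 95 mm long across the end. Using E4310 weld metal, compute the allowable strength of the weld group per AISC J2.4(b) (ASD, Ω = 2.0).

E43XX → F_EXX = 430 MPa.
t_e = 0.707 × 10 = 7.07 mm.
R_nwl = 0.6 × 430 × 7.07 × 490 × 10⁻³ = 893.8 kN (longitudinal, 2 welds).
R_nwt = 0.6 × 430 × 7.07 × 95 × 10⁻³ = 173.3 kN (transverse, base value).
(i) R_nwl + R_nwt = 1067 kN; (ii) 0.85 R_nwl + 1.5 R_nwt = 1020 kN.
R_n = max = 1067 kN [governs: (i)]; R_n/Ω = 533.5 kN.

R_n/Ω ≈ 534 kN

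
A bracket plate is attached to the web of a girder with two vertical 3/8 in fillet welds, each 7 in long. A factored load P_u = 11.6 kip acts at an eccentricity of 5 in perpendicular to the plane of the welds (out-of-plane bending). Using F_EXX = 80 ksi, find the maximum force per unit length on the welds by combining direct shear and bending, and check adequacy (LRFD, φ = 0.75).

f_max ≈ 3.65 kip/in; adequate

L_w = 2 × 7 = 14 in; section modulus (unit throat) S = 2 × L²/6 = 16.33 in².
Direct shear f_v = P/L_w = 11.6/14 = 0.8286 kip/in.
Moment M = P × e = 11.6 × 5 = 58 kip·in; bending f_b = M/S = 3.551 kip/in.
f_max = √(f_v² + f_b²) = √(0.8286² + 3.551²) = 3.646 kip/in.
φr_n = 0.75 × 0.6 × 80 × (0.707 × 0.375) = 9.544 kip/in → adequate.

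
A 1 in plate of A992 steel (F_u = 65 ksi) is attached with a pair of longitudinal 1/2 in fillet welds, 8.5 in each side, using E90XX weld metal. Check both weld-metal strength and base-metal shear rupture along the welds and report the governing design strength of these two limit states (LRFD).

φR_n ≈ 243 kip (weld metal governs)

E90XX → F_EXX = 90 ksi.
t_e = 0.707 × 0.5 = 0.3535 in; L = 17 in.
Weld metal: φR_n = 0.75 × 0.6 × 90 × 0.3535 × 17 = 243.4 kip.
Base metal (shear rupture): φR_n = 0.75 × 0.6 × 65 × 1 × 17 = 497.2 kip.
Governing: weld metal.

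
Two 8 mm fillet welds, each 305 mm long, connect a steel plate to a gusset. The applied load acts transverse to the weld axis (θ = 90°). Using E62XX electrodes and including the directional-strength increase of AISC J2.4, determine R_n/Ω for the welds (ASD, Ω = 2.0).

R_n/Ω ≈ 963 kN

E62XX → F_EXX = 620 MPa.
t_e = 0.707 × 8 = 5.656 mm; A_we = 5.656 × 610 = 3450 mm².
Directional factor: 1.0 + 0.5 sin^1.5(90°) = 1.5.
F_nw = 0.6 × 620 × 1.5 = 558 MPa.
R_n/Ω = (558 × 3450) / 2.0 × 10⁻³ = 962.6 kN.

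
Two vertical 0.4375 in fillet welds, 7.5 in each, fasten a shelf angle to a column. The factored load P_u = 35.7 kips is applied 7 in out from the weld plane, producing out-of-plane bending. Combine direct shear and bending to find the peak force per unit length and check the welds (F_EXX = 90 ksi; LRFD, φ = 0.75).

f_max ≈ 13.5 kip/in; NOT adequate

L_w = 2 × 7.5 = 15 in; section modulus (unit throat) S = 2 × L²/6 = 18.75 in².
Direct shear f_v = P/L_w = 35.7/15 = 2.38 kip/in.
Moment M = P × e = 35.7 × 7 = 249.9 kip·in; bending f_b = M/S = 13.33 kip/in.
f_max = √(f_v² + f_b²) = √(2.38² + 13.33²) = 13.54 kip/in.
φr_n = 0.75 × 0.6 × 90 × (0.707 × 0.4375) = 12.53 kip/in → NOT adequate.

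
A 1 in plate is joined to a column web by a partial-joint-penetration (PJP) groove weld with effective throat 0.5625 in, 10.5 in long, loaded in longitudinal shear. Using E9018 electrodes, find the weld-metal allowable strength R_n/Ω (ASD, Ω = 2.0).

E90XX → F_EXX = 90 ksi.
Effective throat (given) t_e = 0.5625 in.
A_we = 0.5625 × 10.5 = 5.906 in².
F_nw = 0.6 F_EXX = 54 ksi.
R_n/Ω = (54 × 5.906) / 2.0 = 159.5 kips.

R_n/Ω ≈ 159 kips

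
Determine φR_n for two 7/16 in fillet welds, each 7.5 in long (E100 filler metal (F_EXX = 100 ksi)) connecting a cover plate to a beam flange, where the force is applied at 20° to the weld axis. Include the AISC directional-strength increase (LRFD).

t_e = 0.707 × 0.4375 = 0.3093 in; A_we = 0.3093 × 15 = 4.64 in².
Directional factor: 1.0 + 0.5 sin^1.5(20°) = 1.1.
F_nw = 0.6 × 100 × 1.1 = 66 ksi.
φR_n = 0.75 × 66 × 4.64 = 229.7 kips.

φR_n ≈ 230 kips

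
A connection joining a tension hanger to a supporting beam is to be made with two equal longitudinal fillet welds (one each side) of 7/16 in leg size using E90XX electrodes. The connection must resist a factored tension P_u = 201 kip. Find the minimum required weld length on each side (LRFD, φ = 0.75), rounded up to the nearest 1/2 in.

E90XX → F_EXX = 90 ksi.
Throat t_e = 0.707 × 0.4375 = 0.3093 in.
φr_n = 0.75 × 0.6 × 90 × 0.3093 = 12.53 kip/in.
L_req = P_u / φr_n = 201 / 12.53 = 16.05 in total.
Per side: 16.05 / 2 = 8.023 in.
Round up → use L = 8.5 in on each side.

L = 8.5 in on each side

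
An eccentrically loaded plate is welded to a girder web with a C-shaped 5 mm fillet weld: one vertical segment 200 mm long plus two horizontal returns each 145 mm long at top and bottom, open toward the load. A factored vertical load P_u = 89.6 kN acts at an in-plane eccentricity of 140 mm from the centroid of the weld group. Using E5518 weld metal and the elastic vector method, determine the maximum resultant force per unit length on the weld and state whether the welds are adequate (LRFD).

E55XX → F_EXX = 550 MPa.
Total weld length L_w = 490 mm. Treat welds as unit-width lines.
Centroid: x̄ = 2×145×72.5 / 490 = 42.91 mm from the vertical weld.
Polar moment about centroid: J = I_x + I_y = [200³/12 + 2×145×100²] + [200×42.91² + 2(145³/12 + 145×29.59²)] = 4697000 mm³.
Direct shear f_v = P/L_w = 89.6×10³ / 490 = 182.9 N/mm (vertical).
Torsion M = P·e = 89.6×10³ × 140 = 12544000 N·mm.
Critical point at (x, y) = (102.1, 100) from centroid. f_tx = M·y/J = 267.1 N/mm; f_ty = M·x/J = 272.7 N/mm.
Resultant f_max = √[f_tx² + (f_v + f_ty)²] = √[267.1² + (182.9 + 272.7)²] = 528 N/mm.
Capacity per unit length: φr_n = 0.75 × 0.6 × 550 × (0.707 × 5) = 874.9 N/mm.
528 ≤ 874.9 → adequate.

f_max ≈ 528 N/mm; adequate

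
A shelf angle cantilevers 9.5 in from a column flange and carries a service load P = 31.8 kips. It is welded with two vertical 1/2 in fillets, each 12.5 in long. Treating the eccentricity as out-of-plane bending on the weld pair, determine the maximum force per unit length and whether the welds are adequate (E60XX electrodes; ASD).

f_max ≈ 5.94 kip/in; adequate

E60XX → F_EXX = 60 ksi.
L_w = 2 × 12.5 = 25 in; section modulus (unit throat) S = 2 × L²/6 = 52.08 in².
Direct shear f_v = P/L_w = 31.8/25 = 1.272 kip/in.
Moment M = P × e = 31.8 × 9.5 = 302.1 kip·in; bending f_b = M/S = 5.8 kip/in.
f_max = √(f_v² + f_b²) = √(1.272² + 5.8²) = 5.938 kip/in.
r_n/Ω = (1/2.0) × 0.6 × 60 × (0.707 × 0.5) = 6.363 kip/in → adequate.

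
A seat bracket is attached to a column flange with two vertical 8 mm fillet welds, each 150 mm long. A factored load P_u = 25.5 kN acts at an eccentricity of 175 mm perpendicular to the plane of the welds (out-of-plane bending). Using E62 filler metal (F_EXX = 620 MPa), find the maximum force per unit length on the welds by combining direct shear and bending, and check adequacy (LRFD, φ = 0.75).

L_w = 2 × 150 = 300 mm; section modulus (unit throat) S = 2 × L²/6 = 7500 mm².
Direct shear f_v = P/L_w = 25.5×10³/300 = 85 N/mm.
Moment M = P × e = 25.5×10³ × 175 = 4462500 N·mm; bending f_b = M/S = 595 N/mm.
f_max = √(f_v² + f_b²) = √(85² + 595²) = 601 N/mm.
φr_n = 0.75 × 0.6 × 620 × (0.707 × 8) = 1578 N/mm → adequate.

f_max ≈ 601 N/mm; adequate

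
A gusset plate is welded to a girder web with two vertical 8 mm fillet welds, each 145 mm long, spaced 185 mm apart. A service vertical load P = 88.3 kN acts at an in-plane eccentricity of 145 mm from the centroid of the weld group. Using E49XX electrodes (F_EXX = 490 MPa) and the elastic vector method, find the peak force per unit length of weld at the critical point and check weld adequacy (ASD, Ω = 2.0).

Total weld length L_w = 290 mm. Treat welds as unit-width lines.
Polar moment about centroid: J = 2[d³/12 + d(b/2)²] = 2[145³/12 + 145×92.5²] = 2989000 mm³.
Direct shear f_v = P/L_w = 88.3×10³ / 290 = 304.5 N/mm (vertical).
Torsion M = P·e = 88.3×10³ × 145 = 12804000 N·mm.
Critical point at (x, y) = (92.5, 72.5) from centroid. f_tx = M·y/J = 310.5 N/mm; f_ty = M·x/J = 396.2 N/mm.
Resultant f_max = √[f_tx² + (f_v + f_ty)²] = √[310.5² + (304.5 + 396.2)²] = 766.4 N/mm.
Capacity per unit length: r_n/Ω = (1/2.0) × 0.6 × 490 × (0.707 × 8) = 831.4 N/mm.
766.4 ≤ 831.4 → adequate.

f_max ≈ 766 N/mm; adequate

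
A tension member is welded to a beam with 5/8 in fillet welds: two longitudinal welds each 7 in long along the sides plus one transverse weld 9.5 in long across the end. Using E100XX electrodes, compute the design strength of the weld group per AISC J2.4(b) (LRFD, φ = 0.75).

φR_n ≈ 520 kips

E100XX → F_EXX = 100 ksi.
t_e = 0.707 × 0.625 = 0.4419 in.
R_nwl = 0.6 × 100 × 0.4419 × 14 = 371.2 kips (longitudinal, 2 welds).
R_nwt = 0.6 × 100 × 0.4419 × 9.5 = 251.9 kips (transverse, base value).
(i) R_nwl + R_nwt = 623 kips; (ii) 0.85 R_nwl + 1.5 R_nwt = 693.3 kips.
R_n = max = 693.3 kips [governs: (ii)]; φR_n = 520 kips.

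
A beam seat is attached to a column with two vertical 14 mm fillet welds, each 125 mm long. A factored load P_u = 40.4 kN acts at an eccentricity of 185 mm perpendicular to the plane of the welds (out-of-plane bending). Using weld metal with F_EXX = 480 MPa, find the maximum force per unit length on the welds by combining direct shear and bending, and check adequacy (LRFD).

L_w = 2 × 125 = 250 mm; section modulus (unit throat) S = 2 × L²/6 = 5208 mm².
Direct shear f_v = P/L_w = 40.4×10³/250 = 161.6 N/mm.
Moment M = P × e = 40.4×10³ × 185 = 7474000 N·mm; bending f_b = M/S = 1435 N/mm.
f_max = √(f_v² + f_b²) = √(161.6² + 1435²) = 1444 N/mm.
φr_n = 0.75 × 0.6 × 480 × (0.707 × 14) = 2138 N/mm → adequate.

f_max ≈ 1440 N/mm; adequate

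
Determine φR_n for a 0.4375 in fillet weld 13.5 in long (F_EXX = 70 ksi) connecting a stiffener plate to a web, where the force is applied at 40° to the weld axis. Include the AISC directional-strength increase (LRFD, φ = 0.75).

φR_n ≈ 165 kip

t_e = 0.707 × 0.4375 = 0.3093 in; A_we = 0.3093 × 13.5 = 4.176 in².
Directional factor: 1.0 + 0.5 sin^1.5(40°) = 1.258.
F_nw = 0.6 × 70 × 1.258 = 52.82 ksi.
φR_n = 0.75 × 52.82 × 4.176 = 165.4 kip.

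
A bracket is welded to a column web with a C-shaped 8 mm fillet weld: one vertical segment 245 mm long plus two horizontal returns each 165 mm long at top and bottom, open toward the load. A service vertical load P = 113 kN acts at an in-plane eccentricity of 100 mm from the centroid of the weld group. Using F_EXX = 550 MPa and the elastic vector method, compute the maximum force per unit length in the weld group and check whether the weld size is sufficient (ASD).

Total weld length L_w = 575 mm. Treat welds as unit-width lines.
Centroid: x̄ = 2×165×82.5 / 575 = 47.35 mm from the vertical weld.
Polar moment about centroid: J = I_x + I_y = [245³/12 + 2×165×122.5²] + [245×47.35² + 2(165³/12 + 165×35.15²)] = 7883000 mm³.
Direct shear f_v = P/L_w = 113×10³ / 575 = 196.5 N/mm (vertical).
Torsion M = P·e = 113×10³ × 100 = 11300000 N·mm.
Critical point at (x, y) = (117.7, 122.5) from centroid. f_tx = M·y/J = 175.6 N/mm; f_ty = M·x/J = 168.6 N/mm.
Resultant f_max = √[f_tx² + (f_v + f_ty)²] = √[175.6² + (196.5 + 168.6)²] = 405.2 N/mm.
Capacity per unit length: r_n/Ω = (1/2.0) × 0.6 × 550 × (0.707 × 8) = 933.2 N/mm.
405.2 ≤ 933.2 → adequate.

f_max ≈ 405 N/mm; adequate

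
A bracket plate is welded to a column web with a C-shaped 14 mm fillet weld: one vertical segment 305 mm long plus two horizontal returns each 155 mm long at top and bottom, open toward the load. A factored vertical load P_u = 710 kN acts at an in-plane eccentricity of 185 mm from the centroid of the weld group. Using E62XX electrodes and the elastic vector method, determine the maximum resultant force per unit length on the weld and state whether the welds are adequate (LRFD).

E62XX → F_EXX = 620 MPa.
Total weld length L_w = 615 mm. Treat welds as unit-width lines.
Centroid: x̄ = 2×155×77.5 / 615 = 39.07 mm from the vertical weld.
Polar moment about centroid: J = I_x + I_y = [305³/12 + 2×155×152.5²] + [305×39.07² + 2(155³/12 + 155×38.43²)] = 11120000 mm³.
Direct shear f_v = P/L_w = 710×10³ / 615 = 1154 N/mm (vertical).
Torsion M = P·e = 710×10³ × 185 = 131350000 N·mm.
Critical point at (x, y) = (115.9, 152.5) from centroid. f_tx = M·y/J = 1802 N/mm; f_ty = M·x/J = 1370 N/mm.
Resultant f_max = √[f_tx² + (f_v + f_ty)²] = √[1802² + (1154 + 1370)²] = 3101 N/mm.
Capacity per unit length: φr_n = 0.75 × 0.6 × 620 × (0.707 × 14) = 2762 N/mm.
3101 > 2762 → NOT adequate.

f_max ≈ 3100 N/mm; NOT adequate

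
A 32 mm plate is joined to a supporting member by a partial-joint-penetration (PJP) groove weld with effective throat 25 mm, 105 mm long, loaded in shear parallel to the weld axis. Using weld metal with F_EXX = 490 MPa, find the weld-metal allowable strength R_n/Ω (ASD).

R_n/Ω ≈ 386 kN

Effective throat (given) t_e = 25 mm.
A_we = 25 × 105 = 2625 mm².
F_nw = 0.6 F_EXX = 294 MPa.
R_n/Ω = (294 × 2625) / 2.0 × 10⁻³ = 385.9 kN.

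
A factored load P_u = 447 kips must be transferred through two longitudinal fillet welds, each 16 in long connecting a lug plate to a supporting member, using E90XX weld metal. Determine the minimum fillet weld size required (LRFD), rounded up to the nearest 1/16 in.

E90XX → F_EXX = 90 ksi.
Total weld length L = 32 in.
Required throat t_e = P_u / (φ × 0.6 F_EXX × L) = 447 / (0.75 × 0.6 × 90 × 32) = 0.3449 in.
Required leg w = t_e / 0.707 = 0.4878 in → use 1/2 in.

w = 1/2 in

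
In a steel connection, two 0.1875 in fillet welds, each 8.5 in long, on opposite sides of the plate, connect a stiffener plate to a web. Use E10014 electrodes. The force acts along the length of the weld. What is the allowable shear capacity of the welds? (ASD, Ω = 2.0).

E100XX → F_EXX = 100 ksi.
Effective throat t_e = 0.707 × 0.1875 = 0.1326 in.
Total length L = 17 in; A_we = 0.1326 × 17 = 2.254 in².
F_nw = 0.6 F_EXX = 0.6 × 100 = 60 ksi.
R_n = 60 × 2.254 = 135.2 kips; R_n/Ω = 135.2/2.0 = 67.61 kips.

R_n/Ω ≈ 67.6 kips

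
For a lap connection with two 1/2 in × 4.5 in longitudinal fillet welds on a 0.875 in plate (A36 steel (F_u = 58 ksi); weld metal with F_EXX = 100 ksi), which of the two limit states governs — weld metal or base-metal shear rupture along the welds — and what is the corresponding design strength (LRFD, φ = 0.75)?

t_e = 0.707 × 0.5 = 0.3535 in; L = 9 in.
Weld metal: φR_n = 0.75 × 0.6 × 100 × 0.3535 × 9 = 143.2 kip.
Base metal (shear rupture): φR_n = 0.75 × 0.6 × 58 × 0.875 × 9 = 205.5 kip.
Governing: weld metal.

φR_n ≈ 143 kip (weld metal governs)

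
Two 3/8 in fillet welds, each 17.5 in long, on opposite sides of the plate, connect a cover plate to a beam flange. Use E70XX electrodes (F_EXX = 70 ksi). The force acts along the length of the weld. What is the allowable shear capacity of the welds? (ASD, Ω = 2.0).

Effective throat t_e = 0.707 × 0.375 = 0.2651 in.
Total length L = 35 in; A_we = 0.2651 × 35 = 9.279 in².
F_nw = 0.6 F_EXX = 0.6 × 70 = 42 ksi.
R_n = 42 × 9.279 = 389.7 kip; R_n/Ω = 389.7/2.0 = 194.9 kip.

R_n/Ω ≈ 195 kip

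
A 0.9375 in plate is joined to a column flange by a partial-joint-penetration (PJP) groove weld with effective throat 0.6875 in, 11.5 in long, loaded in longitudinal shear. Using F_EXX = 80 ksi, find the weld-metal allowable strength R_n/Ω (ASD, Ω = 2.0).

R_n/Ω ≈ 190 kip

Effective throat (given) t_e = 0.6875 in.
A_we = 0.6875 × 11.5 = 7.906 in².
F_nw = 0.6 F_EXX = 48 ksi.
R_n/Ω = (48 × 7.906) / 2.0 = 189.8 kip.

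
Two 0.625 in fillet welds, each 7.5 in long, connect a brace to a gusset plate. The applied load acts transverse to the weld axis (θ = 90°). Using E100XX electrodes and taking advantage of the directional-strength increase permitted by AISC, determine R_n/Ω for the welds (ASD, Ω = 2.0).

R_n/Ω ≈ 298 kips

E100XX → F_EXX = 100 ksi.
t_e = 0.707 × 0.625 = 0.4419 in; A_we = 0.4419 × 15 = 6.628 in².
Directional factor: 1.0 + 0.5 sin^1.5(90°) = 1.5.
F_nw = 0.6 × 100 × 1.5 = 90 ksi.
R_n/Ω = (90 × 6.628) / 2.0 = 298.3 kips.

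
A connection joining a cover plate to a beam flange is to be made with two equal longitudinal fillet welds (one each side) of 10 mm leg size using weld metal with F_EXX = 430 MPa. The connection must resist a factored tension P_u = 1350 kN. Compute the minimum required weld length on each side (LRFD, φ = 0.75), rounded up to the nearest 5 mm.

Throat t_e = 0.707 × 10 = 7.07 mm.
φr_n = 0.75 × 0.6 × 430 × 7.07 × 10⁻³ = 1.368 kN/mm.
L_req = P_u / φr_n = 1350 / 1.368 = 986.8 mm total.
Per side: 986.8 / 2 = 493.4 mm.
Round up → use L = 495 mm on each side.

L = 495 mm on each side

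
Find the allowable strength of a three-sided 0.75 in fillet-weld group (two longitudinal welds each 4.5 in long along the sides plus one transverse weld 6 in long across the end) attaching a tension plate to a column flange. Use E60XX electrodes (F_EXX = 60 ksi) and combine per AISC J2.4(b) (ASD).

t_e = 0.707 × 0.75 = 0.5302 in.
R_nwl = 0.6 × 60 × 0.5302 × 9 = 171.8 kip (longitudinal, 2 welds).
R_nwt = 0.6 × 60 × 0.5302 × 6 = 114.5 kip (transverse, base value).
(i) R_nwl + R_nwt = 286.3 kip; (ii) 0.85 R_nwl + 1.5 R_nwt = 317.8 kip.
R_n = max = 317.8 kip [governs: (ii)]; R_n/Ω = 158.9 kip.

R_n/Ω ≈ 159 kip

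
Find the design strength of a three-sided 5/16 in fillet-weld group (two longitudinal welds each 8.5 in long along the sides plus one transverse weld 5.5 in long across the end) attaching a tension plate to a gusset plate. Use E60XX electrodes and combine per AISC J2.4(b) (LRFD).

φR_n ≈ 135 kip

E60XX → F_EXX = 60 ksi.
t_e = 0.707 × 0.3125 = 0.2209 in.
R_nwl = 0.6 × 60 × 0.2209 × 17 = 135.2 kip (longitudinal, 2 welds).
R_nwt = 0.6 × 60 × 0.2209 × 5.5 = 43.75 kip (transverse, base value).
(i) R_nwl + R_nwt = 179 kip; (ii) 0.85 R_nwl + 1.5 R_nwt = 180.6 kip.
R_n = max = 180.6 kip [governs: (ii)]; φR_n = 135.4 kip.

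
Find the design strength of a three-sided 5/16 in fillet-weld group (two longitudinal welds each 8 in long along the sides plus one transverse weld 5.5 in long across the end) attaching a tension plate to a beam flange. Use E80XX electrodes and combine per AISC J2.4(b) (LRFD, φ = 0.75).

E80XX → F_EXX = 80 ksi.
t_e = 0.707 × 0.3125 = 0.2209 in.
R_nwl = 0.6 × 80 × 0.2209 × 16 = 169.7 kip (longitudinal, 2 welds).
R_nwt = 0.6 × 80 × 0.2209 × 5.5 = 58.33 kip (transverse, base value).
(i) R_nwl + R_nwt = 228 kip; (ii) 0.85 R_nwl + 1.5 R_nwt = 231.7 kip.
R_n = max = 231.7 kip [governs: (ii)]; φR_n = 173.8 kip.

φR_n ≈ 174 kip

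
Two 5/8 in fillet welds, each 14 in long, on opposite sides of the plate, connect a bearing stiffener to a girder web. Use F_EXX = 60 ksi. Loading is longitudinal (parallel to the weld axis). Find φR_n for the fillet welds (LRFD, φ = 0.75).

φR_n ≈ 334 kip

Effective throat t_e = 0.707 × 0.625 = 0.4419 in.
Total length L = 28 in; A_we = 0.4419 × 28 = 12.37 in².
F_nw = 0.6 F_EXX = 0.6 × 60 = 36 ksi.
φR_n = 0.75 × 36 × 12.37 = 334.1 kip.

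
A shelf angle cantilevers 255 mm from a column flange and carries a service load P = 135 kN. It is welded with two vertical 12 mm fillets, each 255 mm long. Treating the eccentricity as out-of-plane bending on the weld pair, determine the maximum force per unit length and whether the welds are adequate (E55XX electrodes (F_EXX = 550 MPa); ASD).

f_max ≈ 1610 N/mm; NOT adequate

L_w = 2 × 255 = 510 mm; section modulus (unit throat) S = 2 × L²/6 = 21680 mm².
Direct shear f_v = P/L_w = 135×10³/510 = 264.7 N/mm.
Moment M = P × e = 135×10³ × 255 = 34425000 N·mm; bending f_b = M/S = 1588 N/mm.
f_max = √(f_v² + f_b²) = √(264.7² + 1588²) = 1610 N/mm.
r_n/Ω = (1/2.0) × 0.6 × 550 × (0.707 × 12) = 1400 N/mm → NOT adequate.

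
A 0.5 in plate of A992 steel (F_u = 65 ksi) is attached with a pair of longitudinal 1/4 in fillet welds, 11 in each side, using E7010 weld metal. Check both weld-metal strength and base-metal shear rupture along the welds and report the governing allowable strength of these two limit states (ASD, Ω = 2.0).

E70XX → F_EXX = 70 ksi.
t_e = 0.707 × 0.25 = 0.1767 in; L = 22 in.
Weld metal: R_n/Ω = (1/2.0) × 0.6 × 70 × 0.1767 × 22 = 81.66 kips.
Base metal (shear rupture): R_n/Ω = (1/2.0) × 0.6 × 65 × 0.5 × 22 = 214.5 kips.
Governing: weld metal.

R_n/Ω ≈ 81.7 kips (weld metal governs)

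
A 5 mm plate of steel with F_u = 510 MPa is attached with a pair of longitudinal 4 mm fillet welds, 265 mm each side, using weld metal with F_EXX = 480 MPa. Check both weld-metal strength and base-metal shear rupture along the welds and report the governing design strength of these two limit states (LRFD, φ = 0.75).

φR_n ≈ 324 kN (weld metal governs)

t_e = 0.707 × 4 = 2.828 mm; L = 530 mm.
Weld metal: φR_n = 0.75 × 0.6 × 480 × 2.828 × 530 × 10⁻³ = 323.7 kN.
Base metal (shear rupture): φR_n = 0.75 × 0.6 × 510 × 5 × 530 × 10⁻³ = 608.2 kN.
Governing: weld metal.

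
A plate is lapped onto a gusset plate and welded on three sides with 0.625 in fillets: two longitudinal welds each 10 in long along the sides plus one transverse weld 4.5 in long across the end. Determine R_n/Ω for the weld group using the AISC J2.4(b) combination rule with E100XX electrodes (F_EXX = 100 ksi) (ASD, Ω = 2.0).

t_e = 0.707 × 0.625 = 0.4419 in.
R_nwl = 0.6 × 100 × 0.4419 × 20 = 530.2 kip (longitudinal, 2 welds).
R_nwt = 0.6 × 100 × 0.4419 × 4.5 = 119.3 kip (transverse, base value).
(i) R_nwl + R_nwt = 649.6 kip; (ii) 0.85 R_nwl + 1.5 R_nwt = 629.7 kip.
R_n = max = 649.6 kip [governs: (i)]; R_n/Ω = 324.8 kip.

R_n/Ω ≈ 325 kip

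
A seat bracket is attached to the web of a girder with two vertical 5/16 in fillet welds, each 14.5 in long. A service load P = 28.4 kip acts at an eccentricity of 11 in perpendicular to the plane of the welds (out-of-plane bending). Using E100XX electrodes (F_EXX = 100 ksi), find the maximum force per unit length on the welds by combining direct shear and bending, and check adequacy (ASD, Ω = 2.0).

f_max ≈ 4.56 kip/in; adequate

L_w = 2 × 14.5 = 29 in; section modulus (unit throat) S = 2 × L²/6 = 70.08 in².
Direct shear f_v = P/L_w = 28.4/29 = 0.9793 kip/in.
Moment M = P × e = 28.4 × 11 = 312.4 kip·in; bending f_b = M/S = 4.458 kip/in.
f_max = √(f_v² + f_b²) = √(0.9793² + 4.458²) = 4.564 kip/in.
r_n/Ω = (1/2.0) × 0.6 × 100 × (0.707 × 0.3125) = 6.628 kip/in → adequate.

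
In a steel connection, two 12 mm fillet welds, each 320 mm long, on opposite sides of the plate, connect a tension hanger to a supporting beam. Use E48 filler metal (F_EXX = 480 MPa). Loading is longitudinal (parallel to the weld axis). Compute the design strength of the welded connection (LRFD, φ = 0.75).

φR_n ≈ 1170 kN

Effective throat t_e = 0.707 × 12 = 8.484 mm.
Total length L = 640 mm; A_we = 8.484 × 640 = 5430 mm².
F_nw = 0.6 F_EXX = 0.6 × 480 = 288 MPa.
φR_n = 0.75 × 288 × 5430 × 10⁻³ = 1173 kN.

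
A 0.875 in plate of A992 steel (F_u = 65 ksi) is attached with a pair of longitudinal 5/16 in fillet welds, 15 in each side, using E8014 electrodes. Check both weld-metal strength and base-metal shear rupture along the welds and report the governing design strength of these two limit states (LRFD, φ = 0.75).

E80XX → F_EXX = 80 ksi.
t_e = 0.707 × 0.3125 = 0.2209 in; L = 30 in.
Weld metal: φR_n = 0.75 × 0.6 × 80 × 0.2209 × 30 = 238.6 kip.
Base metal (shear rupture): φR_n = 0.75 × 0.6 × 65 × 0.875 × 30 = 767.8 kip.
Governing: weld metal.

φR_n ≈ 239 kip (weld metal governs)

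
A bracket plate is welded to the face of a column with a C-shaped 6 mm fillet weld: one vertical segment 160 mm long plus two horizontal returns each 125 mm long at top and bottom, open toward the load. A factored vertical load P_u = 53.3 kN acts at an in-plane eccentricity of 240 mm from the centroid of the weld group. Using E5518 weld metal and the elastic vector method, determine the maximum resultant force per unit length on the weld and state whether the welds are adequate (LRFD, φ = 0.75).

E55XX → F_EXX = 550 MPa.
Total weld length L_w = 410 mm. Treat welds as unit-width lines.
Centroid: x̄ = 2×125×62.5 / 410 = 38.11 mm from the vertical weld.
Polar moment about centroid: J = I_x + I_y = [160³/12 + 2×125×80²] + [160×38.11² + 2(125³/12 + 125×24.39²)] = 2648000 mm³.
Direct shear f_v = P/L_w = 53.3×10³ / 410 = 130 N/mm (vertical).
Torsion M = P·e = 53.3×10³ × 240 = 12792000 N·mm.
Critical point at (x, y) = (86.89, 80) from centroid. f_tx = M·y/J = 386.5 N/mm; f_ty = M·x/J = 419.8 N/mm.
Resultant f_max = √[f_tx² + (f_v + f_ty)²] = √[386.5² + (130 + 419.8)²] = 672 N/mm.
Capacity per unit length: φr_n = 0.75 × 0.6 × 550 × (0.707 × 6) = 1050 N/mm.
672 ≤ 1050 → adequate.

f_max ≈ 672 N/mm; adequate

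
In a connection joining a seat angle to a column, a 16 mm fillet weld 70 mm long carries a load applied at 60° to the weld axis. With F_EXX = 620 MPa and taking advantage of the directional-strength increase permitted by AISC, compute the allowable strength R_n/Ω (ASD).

t_e = 0.707 × 16 = 11.31 mm; A_we = 11.31 × 70 = 791.8 mm².
Directional factor: 1.0 + 0.5 sin^1.5(60°) = 1.403.
F_nw = 0.6 × 620 × 1.403 = 521.9 MPa.
R_n/Ω = (521.9 × 791.8) / 2.0 × 10⁻³ = 206.6 kN.

R_n/Ω ≈ 207 kN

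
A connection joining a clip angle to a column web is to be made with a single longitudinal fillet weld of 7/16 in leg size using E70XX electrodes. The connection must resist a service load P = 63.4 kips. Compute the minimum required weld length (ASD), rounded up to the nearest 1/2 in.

E70XX → F_EXX = 70 ksi.
Throat t_e = 0.707 × 0.4375 = 0.3093 in.
r_n/Ω = (0.6 × 70 × 0.3093) / 2.0 = 6.496 kip/in.
L_req = P / (r_n/Ω) = 63.4 / 6.496 = 9.761 in total.
Round up → use L = 10 in.

L = 10 in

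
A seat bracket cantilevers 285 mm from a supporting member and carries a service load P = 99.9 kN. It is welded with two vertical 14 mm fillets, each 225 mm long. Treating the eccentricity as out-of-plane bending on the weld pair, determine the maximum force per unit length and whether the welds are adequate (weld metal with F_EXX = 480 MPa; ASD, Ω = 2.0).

L_w = 2 × 225 = 450 mm; section modulus (unit throat) S = 2 × L²/6 = 16880 mm².
Direct shear f_v = P/L_w = 99.9×10³/450 = 222 N/mm.
Moment M = P × e = 99.9×10³ × 285 = 28472000 N·mm; bending f_b = M/S = 1687 N/mm.
f_max = √(f_v² + f_b²) = √(222² + 1687²) = 1702 N/mm.
r_n/Ω = (1/2.0) × 0.6 × 480 × (0.707 × 14) = 1425 N/mm → NOT adequate.

f_max ≈ 1700 N/mm; NOT adequate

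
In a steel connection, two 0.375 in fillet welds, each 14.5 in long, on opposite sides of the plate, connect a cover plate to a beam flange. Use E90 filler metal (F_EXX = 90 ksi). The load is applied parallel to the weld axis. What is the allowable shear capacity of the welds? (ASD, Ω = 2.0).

Effective throat t_e = 0.707 × 0.375 = 0.2651 in.
Total length L = 29 in; A_we = 0.2651 × 29 = 7.689 in².
F_nw = 0.6 F_EXX = 0.6 × 90 = 54 ksi.
R_n = 54 × 7.689 = 415.2 kips; R_n/Ω = 415.2/2.0 = 207.6 kips.

R_n/Ω ≈ 208 kips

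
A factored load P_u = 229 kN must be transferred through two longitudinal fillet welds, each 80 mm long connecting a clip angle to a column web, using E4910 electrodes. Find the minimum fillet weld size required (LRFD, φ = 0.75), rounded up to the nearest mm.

E49XX → F_EXX = 490 MPa.
Total weld length L = 160 mm.
Required throat t_e = P_u / (φ × 0.6 F_EXX × L) = 229 / (0.75 × 0.6 × 490 × 160 × 10⁻³) = 6.491 mm.
Required leg w = t_e / 0.707 = 9.181 mm → use 10 mm.

w = 10 mm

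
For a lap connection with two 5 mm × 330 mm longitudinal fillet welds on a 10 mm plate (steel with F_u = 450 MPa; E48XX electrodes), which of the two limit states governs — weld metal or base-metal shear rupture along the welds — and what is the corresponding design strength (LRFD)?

φR_n ≈ 504 kN (weld metal governs)

E48XX → F_EXX = 480 MPa.
t_e = 0.707 × 5 = 3.535 mm; L = 660 mm.
Weld metal: φR_n = 0.75 × 0.6 × 480 × 3.535 × 660 × 10⁻³ = 503.9 kN.
Base metal (shear rupture): φR_n = 0.75 × 0.6 × 450 × 10 × 660 × 10⁻³ = 1336 kN.
Governing: weld metal.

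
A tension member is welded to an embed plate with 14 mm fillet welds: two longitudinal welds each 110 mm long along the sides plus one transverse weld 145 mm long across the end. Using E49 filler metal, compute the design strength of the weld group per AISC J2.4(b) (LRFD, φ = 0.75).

E49XX → F_EXX = 490 MPa.
t_e = 0.707 × 14 = 9.898 mm.
R_nwl = 0.6 × 490 × 9.898 × 220 × 10⁻³ = 640.2 kN (longitudinal, 2 welds).
R_nwt = 0.6 × 490 × 9.898 × 145 × 10⁻³ = 422 kN (transverse, base value).
(i) R_nwl + R_nwt = 1062 kN; (ii) 0.85 R_nwl + 1.5 R_nwt = 1177 kN.
R_n = max = 1177 kN [governs: (ii)]; φR_n = 882.8 kN.

φR_n ≈ 883 kN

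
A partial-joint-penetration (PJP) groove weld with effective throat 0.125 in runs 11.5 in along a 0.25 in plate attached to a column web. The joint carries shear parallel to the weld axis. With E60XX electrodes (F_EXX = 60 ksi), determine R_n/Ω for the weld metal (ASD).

Effective throat (given) t_e = 0.125 in.
A_we = 0.125 × 11.5 = 1.438 in².
F_nw = 0.6 F_EXX = 36 ksi.
R_n/Ω = (36 × 1.438) / 2.0 = 25.88 kips.

R_n/Ω ≈ 25.9 kips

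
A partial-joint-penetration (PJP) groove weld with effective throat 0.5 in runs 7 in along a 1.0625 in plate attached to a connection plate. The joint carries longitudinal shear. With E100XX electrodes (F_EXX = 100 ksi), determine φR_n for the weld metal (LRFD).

φR_n ≈ 158 kips

Effective throat (given) t_e = 0.5 in.
A_we = 0.5 × 7 = 3.5 in².
F_nw = 0.6 F_EXX = 60 ksi.
φR_n = 0.75 × 60 × 3.5 = 157.5 kips.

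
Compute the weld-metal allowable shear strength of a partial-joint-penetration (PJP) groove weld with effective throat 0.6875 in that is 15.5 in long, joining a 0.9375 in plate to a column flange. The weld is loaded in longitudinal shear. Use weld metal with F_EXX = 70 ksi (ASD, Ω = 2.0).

R_n/Ω ≈ 224 kips

Effective throat (given) t_e = 0.6875 in.
A_we = 0.6875 × 15.5 = 10.66 in².
F_nw = 0.6 F_EXX = 42 ksi.
R_n/Ω = (42 × 10.66) / 2.0 = 223.8 kips.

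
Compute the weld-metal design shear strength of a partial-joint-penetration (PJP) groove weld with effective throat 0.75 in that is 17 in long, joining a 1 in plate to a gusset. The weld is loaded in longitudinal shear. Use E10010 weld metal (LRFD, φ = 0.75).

E100XX → F_EXX = 100 ksi.
Effective throat (given) t_e = 0.75 in.
A_we = 0.75 × 17 = 12.75 in².
F_nw = 0.6 F_EXX = 60 ksi.
φR_n = 0.75 × 60 × 12.75 = 573.8 kip.

φR_n ≈ 574 kip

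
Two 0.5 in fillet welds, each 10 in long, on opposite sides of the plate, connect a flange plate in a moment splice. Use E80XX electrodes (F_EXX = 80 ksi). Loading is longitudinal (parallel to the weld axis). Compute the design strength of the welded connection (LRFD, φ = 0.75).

Effective throat t_e = 0.707 × 0.5 = 0.3535 in.
Total length L = 20 in; A_we = 0.3535 × 20 = 7.07 in².
F_nw = 0.6 F_EXX = 0.6 × 80 = 48 ksi.
φR_n = 0.75 × 48 × 7.07 = 254.5 kip.

φR_n ≈ 255 kip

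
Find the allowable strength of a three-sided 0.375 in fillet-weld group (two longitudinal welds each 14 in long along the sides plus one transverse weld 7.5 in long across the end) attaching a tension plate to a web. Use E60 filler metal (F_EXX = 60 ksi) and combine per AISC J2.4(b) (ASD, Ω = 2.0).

R_n/Ω ≈ 169 kips

t_e = 0.707 × 0.375 = 0.2651 in.
R_nwl = 0.6 × 60 × 0.2651 × 28 = 267.2 kips (longitudinal, 2 welds).
R_nwt = 0.6 × 60 × 0.2651 × 7.5 = 71.58 kips (transverse, base value).
(i) R_nwl + R_nwt = 338.8 kips; (ii) 0.85 R_nwl + 1.5 R_nwt = 334.5 kips.
R_n = max = 338.8 kips [governs: (i)]; R_n/Ω = 169.4 kips.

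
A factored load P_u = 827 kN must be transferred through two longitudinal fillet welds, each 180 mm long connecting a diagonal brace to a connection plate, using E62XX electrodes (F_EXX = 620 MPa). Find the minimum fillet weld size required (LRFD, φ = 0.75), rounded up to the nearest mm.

w = 12 mm

Total weld length L = 360 mm.
Required throat t_e = P_u / (φ × 0.6 F_EXX × L) = 827 / (0.75 × 0.6 × 620 × 360 × 10⁻³) = 8.234 mm.
Required leg w = t_e / 0.707 = 11.65 mm → use 12 mm.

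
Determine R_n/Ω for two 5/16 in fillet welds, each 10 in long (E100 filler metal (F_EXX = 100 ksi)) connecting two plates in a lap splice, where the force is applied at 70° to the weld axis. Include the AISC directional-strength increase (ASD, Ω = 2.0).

t_e = 0.707 × 0.3125 = 0.2209 in; A_we = 0.2209 × 20 = 4.419 in².
Directional factor: 1.0 + 0.5 sin^1.5(70°) = 1.455.
F_nw = 0.6 × 100 × 1.455 = 87.33 ksi.
R_n/Ω = (87.33 × 4.419) / 2.0 = 192.9 kip.

R_n/Ω ≈ 193 kip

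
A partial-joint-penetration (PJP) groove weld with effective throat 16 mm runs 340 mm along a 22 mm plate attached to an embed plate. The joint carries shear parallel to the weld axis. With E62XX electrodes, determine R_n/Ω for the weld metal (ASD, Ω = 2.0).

E62XX → F_EXX = 620 MPa.
Effective throat (given) t_e = 16 mm.
A_we = 16 × 340 = 5440 mm².
F_nw = 0.6 F_EXX = 372 MPa.
R_n/Ω = (372 × 5440) / 2.0 × 10⁻³ = 1012 kN.

R_n/Ω ≈ 1010 kN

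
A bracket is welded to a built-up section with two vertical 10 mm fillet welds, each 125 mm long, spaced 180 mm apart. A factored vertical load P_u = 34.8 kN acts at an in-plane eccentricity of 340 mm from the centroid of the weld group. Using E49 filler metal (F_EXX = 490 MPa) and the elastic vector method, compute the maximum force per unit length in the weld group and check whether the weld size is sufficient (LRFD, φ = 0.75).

Total weld length L_w = 250 mm. Treat welds as unit-width lines.
Polar moment about centroid: J = 2[d³/12 + d(b/2)²] = 2[125³/12 + 125×90²] = 2351000 mm³.
Direct shear f_v = P/L_w = 34.8×10³ / 250 = 139.2 N/mm (vertical).
Torsion M = P·e = 34.8×10³ × 340 = 11832000 N·mm.
Critical point at (x, y) = (90, 62.5) from centroid. f_tx = M·y/J = 314.6 N/mm; f_ty = M·x/J = 453 N/mm.
Resultant f_max = √[f_tx² + (f_v + f_ty)²] = √[314.6² + (139.2 + 453)²] = 670.6 N/mm.
Capacity per unit length: φr_n = 0.75 × 0.6 × 490 × (0.707 × 10) = 1559 N/mm.
670.6 ≤ 1559 → adequate.

f_max ≈ 671 N/mm; adequate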